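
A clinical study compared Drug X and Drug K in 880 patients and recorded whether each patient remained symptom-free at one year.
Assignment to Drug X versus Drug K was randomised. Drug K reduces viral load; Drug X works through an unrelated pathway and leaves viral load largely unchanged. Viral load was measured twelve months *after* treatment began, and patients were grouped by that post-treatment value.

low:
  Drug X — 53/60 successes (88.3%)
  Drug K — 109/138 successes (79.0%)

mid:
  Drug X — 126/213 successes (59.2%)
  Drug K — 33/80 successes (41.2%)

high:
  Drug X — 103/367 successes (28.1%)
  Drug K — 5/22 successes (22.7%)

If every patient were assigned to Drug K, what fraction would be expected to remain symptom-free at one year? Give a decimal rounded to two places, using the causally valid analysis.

0.61

Viral load is recorded after the drug and is itself shifted by it — it sits on the causal path from drug to outcome. Conditioning on a mediator would strip out part of the effect we want; the pooled comparison gives the total causal effect.
So P(outcome | do(Drug K)) is just the pooled rate for Drug K: 147/240 = 0.613.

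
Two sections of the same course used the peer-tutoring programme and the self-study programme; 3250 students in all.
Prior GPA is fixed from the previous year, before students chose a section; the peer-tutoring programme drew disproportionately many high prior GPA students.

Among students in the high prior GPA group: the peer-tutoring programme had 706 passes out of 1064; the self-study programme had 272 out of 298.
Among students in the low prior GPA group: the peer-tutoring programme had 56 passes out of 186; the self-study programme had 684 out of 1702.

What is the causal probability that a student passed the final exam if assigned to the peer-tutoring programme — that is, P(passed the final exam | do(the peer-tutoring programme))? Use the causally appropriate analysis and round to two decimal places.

0.45

The prior GPA band-specific comparison favours the self-study programme throughout, but the pooled figures favour the peer-tutoring programme. The question is whether to condition on prior GPA band.
Prior GPA band is set before the teaching method has any effect — it is not caused by the teaching method — and it independently drives the outcome. That makes it a confounder, so the causal comparison is within prior GPA band levels.
Standardising the peer-tutoring programme to the population prior GPA band mix: 0.419·706/1064 + 0.581·56/186 = 0.453.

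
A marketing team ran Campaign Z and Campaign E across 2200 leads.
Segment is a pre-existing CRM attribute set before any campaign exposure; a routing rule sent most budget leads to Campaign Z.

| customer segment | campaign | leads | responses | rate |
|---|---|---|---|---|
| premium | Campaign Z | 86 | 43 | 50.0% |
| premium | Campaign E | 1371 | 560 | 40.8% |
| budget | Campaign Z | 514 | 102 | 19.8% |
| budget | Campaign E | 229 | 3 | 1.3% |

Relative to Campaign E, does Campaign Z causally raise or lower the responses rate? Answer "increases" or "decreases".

Here customer segment is a common cause — it drives both which campaign a case falls under and the outcome. The crude comparison mixes populations; the stratum-specific rates are the causally relevant ones.
Within each level — premium: 50.0% vs 40.8%; budget: 19.8% vs 1.3% — Campaign Z is higher every time.

increases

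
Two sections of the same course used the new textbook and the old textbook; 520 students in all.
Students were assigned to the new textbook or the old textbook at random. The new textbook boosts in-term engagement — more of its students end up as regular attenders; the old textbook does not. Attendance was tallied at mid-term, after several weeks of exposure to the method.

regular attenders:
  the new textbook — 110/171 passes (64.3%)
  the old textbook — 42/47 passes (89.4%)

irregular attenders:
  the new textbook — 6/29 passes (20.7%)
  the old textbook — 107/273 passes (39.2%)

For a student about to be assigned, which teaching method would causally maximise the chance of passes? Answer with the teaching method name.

the new textbook

The mid-term attendance-specific comparison favours the old textbook throughout, but the pooled figures favour the new textbook. The question is whether to condition on mid-term attendance.
Because the teaching method influences mid-term attendance, mid-term attendance is a post-treatment mediator, not a confounder. Stratifying on it would bias the estimate; the causal effect is the crude pooled difference.
Pooled: the new textbook 58.0% vs the old textbook 46.6%; the new textbook is higher overall.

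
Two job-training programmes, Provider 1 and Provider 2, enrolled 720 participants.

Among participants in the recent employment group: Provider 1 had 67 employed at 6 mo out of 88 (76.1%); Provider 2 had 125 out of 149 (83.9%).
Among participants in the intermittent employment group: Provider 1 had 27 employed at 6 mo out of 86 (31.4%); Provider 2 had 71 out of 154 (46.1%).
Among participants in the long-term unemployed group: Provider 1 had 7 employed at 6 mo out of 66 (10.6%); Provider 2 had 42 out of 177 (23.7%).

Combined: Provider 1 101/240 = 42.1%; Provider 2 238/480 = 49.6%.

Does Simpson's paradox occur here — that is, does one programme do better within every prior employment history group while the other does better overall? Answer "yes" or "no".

Within each prior employment history level (recent employment 76.1% vs 83.9%; intermittent employment 31.4% vs 46.1%; long-term unemployed 10.6% vs 23.7%), Provider 2 has the higher rate every time. Pooled: 42.1% vs 49.6% — Provider 2 has the higher rate overall. They agree.

no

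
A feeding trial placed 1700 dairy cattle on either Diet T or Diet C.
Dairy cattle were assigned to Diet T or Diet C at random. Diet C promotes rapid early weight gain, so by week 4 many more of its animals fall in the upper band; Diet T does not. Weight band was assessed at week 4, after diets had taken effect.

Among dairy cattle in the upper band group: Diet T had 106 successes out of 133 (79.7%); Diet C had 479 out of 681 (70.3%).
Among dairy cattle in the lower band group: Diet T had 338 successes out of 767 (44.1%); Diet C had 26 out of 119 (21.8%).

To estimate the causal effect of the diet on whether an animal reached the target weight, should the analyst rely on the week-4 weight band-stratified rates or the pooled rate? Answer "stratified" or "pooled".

pooled

Week-4 weight band lies on the pathway diet → week-4 weight band → outcome, so adjusting for it blocks the indirect effect. For the total causal effect of diet, use the unadjusted pooled rates.
Pooled: Diet T 49.3% vs Diet C 63.1%; Diet C is higher overall.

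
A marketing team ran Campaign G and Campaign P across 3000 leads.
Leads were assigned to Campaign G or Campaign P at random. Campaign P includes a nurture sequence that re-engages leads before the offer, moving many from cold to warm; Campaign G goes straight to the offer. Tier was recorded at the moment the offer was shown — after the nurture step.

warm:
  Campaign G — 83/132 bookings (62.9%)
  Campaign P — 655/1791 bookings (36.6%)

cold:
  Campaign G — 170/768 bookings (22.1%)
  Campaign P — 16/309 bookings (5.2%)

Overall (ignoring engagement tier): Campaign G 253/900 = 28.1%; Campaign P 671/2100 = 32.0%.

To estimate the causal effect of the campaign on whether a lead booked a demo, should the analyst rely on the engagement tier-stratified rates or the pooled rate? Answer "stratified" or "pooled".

The engagement tier-specific comparison favours Campaign G throughout, but the pooled figures favour Campaign P. The question is whether to condition on engagement tier.
Engagement tier is downstream of the campaign. One should not condition on a consequence of treatment, so the overall rates are the right comparison.
Pooled: Campaign G 28.1% vs Campaign P 32.0%; Campaign P is higher overall.

pooled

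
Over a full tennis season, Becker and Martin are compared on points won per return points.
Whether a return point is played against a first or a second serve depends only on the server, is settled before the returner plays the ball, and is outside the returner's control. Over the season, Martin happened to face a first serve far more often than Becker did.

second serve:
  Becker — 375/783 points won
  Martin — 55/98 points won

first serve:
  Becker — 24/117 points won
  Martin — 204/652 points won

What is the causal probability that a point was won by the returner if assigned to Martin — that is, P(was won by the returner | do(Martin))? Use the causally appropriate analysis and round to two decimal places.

0.45

Since serve type is a pre-existing factor (not a product of the player) and it affects the outcome on its own, it is a confounder. The stratified rates, not the pooled rate, identify the causal effect.
Standardising Martin to the population serve type mix: 0.534·55/98 + 0.466·204/652 = 0.445.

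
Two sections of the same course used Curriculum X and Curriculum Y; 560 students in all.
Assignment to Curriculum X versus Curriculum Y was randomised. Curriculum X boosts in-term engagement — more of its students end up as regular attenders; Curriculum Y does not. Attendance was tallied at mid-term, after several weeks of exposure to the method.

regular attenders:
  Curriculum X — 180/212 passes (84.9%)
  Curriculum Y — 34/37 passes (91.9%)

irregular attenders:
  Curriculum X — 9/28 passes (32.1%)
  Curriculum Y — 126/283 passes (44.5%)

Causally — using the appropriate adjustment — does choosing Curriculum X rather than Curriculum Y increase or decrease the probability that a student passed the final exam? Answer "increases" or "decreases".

increases

Curriculum Y is higher inside every mid-term attendance stratum but Curriculum X is higher in aggregate. Whether to stratify depends on how mid-term attendance relates to the teaching method.
Mid-term attendance here is a post-treatment variable shaped by the teaching method; conditioning on it would introduce bias rather than remove it. The overall comparison is the causal one.
Pooled: Curriculum X 78.8% vs Curriculum Y 50.0%; Curriculum X is higher overall.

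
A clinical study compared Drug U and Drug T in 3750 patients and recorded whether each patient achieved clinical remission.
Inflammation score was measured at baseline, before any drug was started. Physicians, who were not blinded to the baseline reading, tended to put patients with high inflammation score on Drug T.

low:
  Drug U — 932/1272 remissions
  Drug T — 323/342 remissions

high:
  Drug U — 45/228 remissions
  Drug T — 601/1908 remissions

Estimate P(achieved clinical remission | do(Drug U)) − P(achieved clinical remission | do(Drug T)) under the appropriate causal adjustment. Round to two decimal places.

Since inflammation score is a pre-existing factor (not a product of the drug) and it affects the outcome on its own, it is a confounder. The stratified rates, not the pooled rate, identify the causal effect.
Adjusting over the population distribution of inflammation score: 0.430·(0.733−0.944) + 0.570·(0.197−0.315) = -0.158.

-0.16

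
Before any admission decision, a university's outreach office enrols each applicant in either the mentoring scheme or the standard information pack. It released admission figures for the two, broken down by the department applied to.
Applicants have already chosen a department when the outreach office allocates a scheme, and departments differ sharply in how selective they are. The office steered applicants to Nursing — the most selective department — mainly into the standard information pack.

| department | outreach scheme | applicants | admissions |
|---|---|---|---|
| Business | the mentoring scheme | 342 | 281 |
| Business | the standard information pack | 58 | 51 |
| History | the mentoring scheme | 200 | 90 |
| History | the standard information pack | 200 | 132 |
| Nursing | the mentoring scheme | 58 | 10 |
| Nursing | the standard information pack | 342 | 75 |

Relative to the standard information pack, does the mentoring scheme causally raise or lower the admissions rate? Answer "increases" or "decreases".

decreases

Here department is a common cause — it drives both which outreach scheme a case falls under and the outcome. The crude comparison mixes populations; the stratum-specific rates are the causally relevant ones.
Within each level — Business: 82.2% vs 87.9%; History: 45.0% vs 66.0%; Nursing: 17.2% vs 21.9% — the standard information pack is higher every time.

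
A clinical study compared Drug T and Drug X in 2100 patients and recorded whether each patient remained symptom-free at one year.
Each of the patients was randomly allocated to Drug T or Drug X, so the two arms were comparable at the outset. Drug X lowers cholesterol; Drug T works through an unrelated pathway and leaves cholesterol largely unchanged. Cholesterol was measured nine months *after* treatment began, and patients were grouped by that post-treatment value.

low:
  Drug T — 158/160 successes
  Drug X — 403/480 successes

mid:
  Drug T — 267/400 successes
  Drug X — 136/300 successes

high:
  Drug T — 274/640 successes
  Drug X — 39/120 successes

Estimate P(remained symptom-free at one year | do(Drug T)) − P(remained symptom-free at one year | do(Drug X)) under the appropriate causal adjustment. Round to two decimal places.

The stratified and pooled comparisons disagree (Drug T wins within each cholesterol; Drug X wins overall), so the answer turns on the causal role of cholesterol.
The distribution of cholesterol is itself part of what the drug does — it is an intermediate outcome. Holding it fixed would remove that part of the effect; the total effect is the pooled difference.
The causal difference is the pooled difference: 0.583 − 0.642 = -0.060.

-0.06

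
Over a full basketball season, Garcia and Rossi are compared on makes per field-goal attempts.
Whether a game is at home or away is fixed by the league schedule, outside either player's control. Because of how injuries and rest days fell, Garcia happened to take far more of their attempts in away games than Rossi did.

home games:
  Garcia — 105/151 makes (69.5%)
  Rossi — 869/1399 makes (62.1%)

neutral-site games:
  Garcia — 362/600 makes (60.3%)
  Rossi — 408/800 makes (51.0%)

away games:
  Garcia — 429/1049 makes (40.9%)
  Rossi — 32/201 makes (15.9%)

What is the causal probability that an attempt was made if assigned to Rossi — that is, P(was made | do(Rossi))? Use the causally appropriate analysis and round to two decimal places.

The imbalance in game venue arose from how field-goal attempts were allocated, not from anything the player did; and game venue independently affects the outcome. The pooled gap is confounded — condition on game venue.
Standardising Rossi to the population game venue mix: 0.369·869/1399 + 0.333·408/800 + 0.298·32/201 = 0.447.

0.45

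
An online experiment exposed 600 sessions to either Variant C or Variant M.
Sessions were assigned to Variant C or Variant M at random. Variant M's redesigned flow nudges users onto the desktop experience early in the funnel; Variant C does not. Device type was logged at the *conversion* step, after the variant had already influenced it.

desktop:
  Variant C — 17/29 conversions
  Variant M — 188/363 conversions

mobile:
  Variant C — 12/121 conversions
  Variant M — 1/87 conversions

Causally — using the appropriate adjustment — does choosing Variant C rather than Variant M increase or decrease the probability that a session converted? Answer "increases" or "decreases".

Because the variant influences device type, device type is a post-treatment mediator, not a confounder. Stratifying on it would bias the estimate; the causal effect is the crude pooled difference.
Pooled: Variant C 19.3% vs Variant M 42.0%; Variant M is higher overall.

decreases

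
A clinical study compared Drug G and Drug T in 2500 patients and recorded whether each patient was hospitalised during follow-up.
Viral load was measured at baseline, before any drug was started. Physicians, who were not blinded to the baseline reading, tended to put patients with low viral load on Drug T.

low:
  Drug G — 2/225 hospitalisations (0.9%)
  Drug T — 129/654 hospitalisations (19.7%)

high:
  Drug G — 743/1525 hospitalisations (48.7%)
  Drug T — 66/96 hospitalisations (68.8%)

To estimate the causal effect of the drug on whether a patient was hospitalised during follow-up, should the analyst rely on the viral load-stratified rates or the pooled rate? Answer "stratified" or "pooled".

Since viral load is a pre-existing factor (not a product of the drug) and it affects the outcome on its own, it is a confounder. The stratified rates, not the pooled rate, identify the causal effect.
Within each level — low: 0.9% vs 19.7%; high: 48.7% vs 68.8% — Drug G is lower every time.

stratified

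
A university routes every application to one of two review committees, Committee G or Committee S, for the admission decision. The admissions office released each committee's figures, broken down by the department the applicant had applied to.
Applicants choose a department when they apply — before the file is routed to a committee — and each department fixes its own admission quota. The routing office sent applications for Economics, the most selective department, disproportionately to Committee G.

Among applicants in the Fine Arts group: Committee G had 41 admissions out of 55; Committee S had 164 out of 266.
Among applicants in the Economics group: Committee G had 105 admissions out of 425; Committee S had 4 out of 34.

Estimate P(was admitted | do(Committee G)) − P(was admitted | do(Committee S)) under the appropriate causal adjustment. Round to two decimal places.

The imbalance in department arose from how applicants were allocated, not from anything the review committee did; and department independently affects the outcome. The pooled gap is confounded — condition on department.
Adjusting over the population distribution of department: 0.412·(0.745−0.617) + 0.588·(0.247−0.118) = +0.129.

+0.13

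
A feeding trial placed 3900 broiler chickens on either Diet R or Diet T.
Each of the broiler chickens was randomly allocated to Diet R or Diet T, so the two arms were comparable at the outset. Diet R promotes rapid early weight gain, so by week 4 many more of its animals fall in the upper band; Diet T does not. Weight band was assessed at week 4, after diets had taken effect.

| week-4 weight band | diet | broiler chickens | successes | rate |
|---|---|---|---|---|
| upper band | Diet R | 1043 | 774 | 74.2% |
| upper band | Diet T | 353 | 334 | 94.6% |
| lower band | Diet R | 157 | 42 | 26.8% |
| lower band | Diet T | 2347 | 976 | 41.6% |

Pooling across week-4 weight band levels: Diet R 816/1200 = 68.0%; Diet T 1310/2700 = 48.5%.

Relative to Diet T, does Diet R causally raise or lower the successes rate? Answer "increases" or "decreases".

Diet T is higher inside every week-4 weight band stratum but Diet R is higher in aggregate. Whether to stratify depends on how week-4 weight band relates to the diet.
Week-4 weight band lies on the pathway diet → week-4 weight band → outcome, so adjusting for it blocks the indirect effect. For the total causal effect of diet, use the unadjusted pooled rates.
Pooled: Diet R 68.0% vs Diet T 48.5%; Diet R is higher overall.

increases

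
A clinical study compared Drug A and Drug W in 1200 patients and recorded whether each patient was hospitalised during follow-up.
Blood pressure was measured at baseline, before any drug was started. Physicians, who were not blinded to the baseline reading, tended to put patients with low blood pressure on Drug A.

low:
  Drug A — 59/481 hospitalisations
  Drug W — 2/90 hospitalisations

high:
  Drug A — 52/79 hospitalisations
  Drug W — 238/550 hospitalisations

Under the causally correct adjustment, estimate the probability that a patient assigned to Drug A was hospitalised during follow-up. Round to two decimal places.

0.40

Blood pressure is set before the drug has any effect — it is not caused by the drug — and it independently drives the outcome. That makes it a confounder, so the causal comparison is within blood pressure levels.
Standardising Drug A to the population blood pressure mix: 0.476·59/481 + 0.524·52/79 = 0.403.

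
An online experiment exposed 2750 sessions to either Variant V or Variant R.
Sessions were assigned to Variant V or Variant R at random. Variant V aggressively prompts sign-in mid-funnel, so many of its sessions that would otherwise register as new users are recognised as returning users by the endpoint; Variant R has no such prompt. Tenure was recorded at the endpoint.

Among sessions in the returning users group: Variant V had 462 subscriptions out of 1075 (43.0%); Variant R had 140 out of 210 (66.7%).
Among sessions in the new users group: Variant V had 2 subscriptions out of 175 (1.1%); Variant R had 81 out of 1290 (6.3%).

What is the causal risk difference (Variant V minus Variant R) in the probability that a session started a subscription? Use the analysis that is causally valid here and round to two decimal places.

+0.22

Variant R is higher inside every user tenure stratum but Variant V is higher in aggregate. Whether to stratify depends on how user tenure relates to the variant.
The distribution of user tenure is itself part of what the variant does — it is an intermediate outcome. Holding it fixed would remove that part of the effect; the total effect is the pooled difference.
The causal difference is the pooled difference: 0.371 − 0.147 = +0.224.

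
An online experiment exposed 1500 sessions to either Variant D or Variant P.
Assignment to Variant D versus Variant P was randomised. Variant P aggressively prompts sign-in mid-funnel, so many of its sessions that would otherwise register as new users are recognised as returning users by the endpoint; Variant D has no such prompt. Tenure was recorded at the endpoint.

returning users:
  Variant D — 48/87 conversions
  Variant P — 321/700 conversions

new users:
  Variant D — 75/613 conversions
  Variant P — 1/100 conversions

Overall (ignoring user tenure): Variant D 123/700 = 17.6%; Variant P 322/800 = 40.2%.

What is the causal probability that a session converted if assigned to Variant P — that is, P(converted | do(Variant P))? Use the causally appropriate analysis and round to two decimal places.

The stratified and pooled comparisons disagree (Variant D wins within each user tenure; Variant P wins overall), so the answer turns on the causal role of user tenure.
User tenure lies on the pathway variant → user tenure → outcome, so adjusting for it blocks the indirect effect. For the total causal effect of variant, use the unadjusted pooled rates.
So P(outcome | do(Variant P)) is just the pooled rate for Variant P: 322/800 = 0.403.

0.40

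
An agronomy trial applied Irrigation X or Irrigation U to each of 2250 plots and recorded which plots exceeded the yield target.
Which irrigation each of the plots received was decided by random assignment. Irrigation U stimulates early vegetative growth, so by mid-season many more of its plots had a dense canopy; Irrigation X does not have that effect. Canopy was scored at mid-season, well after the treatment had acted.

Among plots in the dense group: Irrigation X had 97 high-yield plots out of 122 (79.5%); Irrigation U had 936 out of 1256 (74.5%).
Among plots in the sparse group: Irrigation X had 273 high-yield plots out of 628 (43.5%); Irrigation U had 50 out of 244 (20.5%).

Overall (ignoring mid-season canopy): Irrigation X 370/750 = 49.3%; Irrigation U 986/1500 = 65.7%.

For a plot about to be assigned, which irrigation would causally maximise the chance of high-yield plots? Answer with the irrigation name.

Irrigation U

Mid-season canopy is recorded after the irrigation and is itself shifted by it — it sits on the causal path from irrigation to outcome. Conditioning on a mediator would strip out part of the effect we want; the pooled comparison gives the total causal effect.
Pooled: Irrigation X 49.3% vs Irrigation U 65.7%; Irrigation U is higher overall.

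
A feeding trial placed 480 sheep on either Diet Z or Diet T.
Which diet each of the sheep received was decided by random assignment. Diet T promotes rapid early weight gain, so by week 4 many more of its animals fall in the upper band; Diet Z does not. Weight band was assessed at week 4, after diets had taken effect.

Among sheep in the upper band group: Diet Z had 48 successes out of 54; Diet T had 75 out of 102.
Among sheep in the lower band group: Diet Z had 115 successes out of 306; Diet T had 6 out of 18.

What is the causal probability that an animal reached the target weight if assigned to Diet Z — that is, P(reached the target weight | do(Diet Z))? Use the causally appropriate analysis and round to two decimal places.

The week-4 weight band-specific comparison favours Diet Z throughout, but the pooled figures favour Diet T. The question is whether to condition on week-4 weight band.
Week-4 weight band here is a post-treatment variable shaped by the diet; conditioning on it would introduce bias rather than remove it. The overall comparison is the causal one.
So P(outcome | do(Diet Z)) is just the pooled rate for Diet Z: 163/360 = 0.453.

0.45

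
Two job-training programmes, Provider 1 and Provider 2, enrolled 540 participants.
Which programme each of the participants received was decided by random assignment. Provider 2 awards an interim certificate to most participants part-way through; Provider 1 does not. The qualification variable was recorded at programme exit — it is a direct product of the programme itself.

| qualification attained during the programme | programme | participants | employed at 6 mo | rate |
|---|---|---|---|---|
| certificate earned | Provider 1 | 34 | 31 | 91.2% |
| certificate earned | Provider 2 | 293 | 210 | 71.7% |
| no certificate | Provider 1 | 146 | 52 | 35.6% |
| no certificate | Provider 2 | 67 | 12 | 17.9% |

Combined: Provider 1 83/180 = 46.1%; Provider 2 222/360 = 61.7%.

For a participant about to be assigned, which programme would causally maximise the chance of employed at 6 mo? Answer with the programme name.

The stratified and pooled comparisons disagree (Provider 1 wins within each qualification attained during the programme; Provider 2 wins overall), so the answer turns on the causal role of qualification attained during the programme.
The distribution of qualification attained during the programme is itself part of what the programme does — it is an intermediate outcome. Holding it fixed would remove that part of the effect; the total effect is the pooled difference.
Pooled: Provider 1 46.1% vs Provider 2 61.7%; Provider 2 is higher overall.

Provider 2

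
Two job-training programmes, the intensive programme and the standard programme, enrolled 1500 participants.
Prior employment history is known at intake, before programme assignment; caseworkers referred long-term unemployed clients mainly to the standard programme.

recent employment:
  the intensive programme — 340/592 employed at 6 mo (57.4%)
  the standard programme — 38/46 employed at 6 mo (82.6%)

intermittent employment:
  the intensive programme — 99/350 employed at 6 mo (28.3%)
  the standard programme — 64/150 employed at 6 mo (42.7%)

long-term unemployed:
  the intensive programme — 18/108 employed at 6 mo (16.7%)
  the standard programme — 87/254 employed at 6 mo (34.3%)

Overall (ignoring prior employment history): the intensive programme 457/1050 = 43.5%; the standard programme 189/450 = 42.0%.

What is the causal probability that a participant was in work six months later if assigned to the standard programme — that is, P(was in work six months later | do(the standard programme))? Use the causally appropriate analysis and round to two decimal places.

0.58

The prior employment history-specific comparison favours the standard programme throughout, but the pooled figures favour the intensive programme. The question is whether to condition on prior employment history.
Prior employment history differs across programmes for reasons unrelated to any effect of the programme itself, and it separately predicts the outcome — a classic confounder. We must compare within prior employment history levels.
Standardising the standard programme to the population prior employment history mix: 0.425·38/46 + 0.333·64/150 + 0.241·87/254 = 0.576.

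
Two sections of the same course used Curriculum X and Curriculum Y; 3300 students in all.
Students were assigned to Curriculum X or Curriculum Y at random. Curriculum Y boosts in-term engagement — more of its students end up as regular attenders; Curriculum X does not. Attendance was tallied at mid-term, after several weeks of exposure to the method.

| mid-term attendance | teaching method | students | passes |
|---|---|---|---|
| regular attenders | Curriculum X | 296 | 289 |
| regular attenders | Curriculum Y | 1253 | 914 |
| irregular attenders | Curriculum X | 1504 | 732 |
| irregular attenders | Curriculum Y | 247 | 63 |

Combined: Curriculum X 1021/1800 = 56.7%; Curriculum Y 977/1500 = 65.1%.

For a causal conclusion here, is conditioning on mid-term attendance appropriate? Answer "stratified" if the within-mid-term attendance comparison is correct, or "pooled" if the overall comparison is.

pooled

Mid-term attendance lies on the pathway teaching method → mid-term attendance → outcome, so adjusting for it blocks the indirect effect. For the total causal effect of teaching method, use the unadjusted pooled rates.
Pooled: Curriculum X 56.7% vs Curriculum Y 65.1%; Curriculum Y is higher overall.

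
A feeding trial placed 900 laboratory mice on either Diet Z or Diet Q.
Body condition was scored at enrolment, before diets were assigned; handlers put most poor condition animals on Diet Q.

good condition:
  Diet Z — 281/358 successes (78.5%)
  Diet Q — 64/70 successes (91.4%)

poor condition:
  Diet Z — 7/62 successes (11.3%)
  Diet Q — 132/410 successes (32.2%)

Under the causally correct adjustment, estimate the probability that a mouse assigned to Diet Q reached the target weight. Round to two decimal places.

0.60

Since starting body condition is a pre-existing factor (not a product of the diet) and it affects the outcome on its own, it is a confounder. The stratified rates, not the pooled rate, identify the causal effect.
Standardising Diet Q to the population starting body condition mix: 0.476·64/70 + 0.524·132/410 = 0.604.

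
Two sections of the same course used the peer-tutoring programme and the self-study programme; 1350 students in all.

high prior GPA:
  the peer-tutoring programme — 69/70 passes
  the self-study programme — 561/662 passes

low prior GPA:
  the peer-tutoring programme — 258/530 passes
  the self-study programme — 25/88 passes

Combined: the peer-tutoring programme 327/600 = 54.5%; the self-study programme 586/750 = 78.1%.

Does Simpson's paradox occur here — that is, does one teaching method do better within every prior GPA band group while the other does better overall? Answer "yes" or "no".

Within each prior GPA band level (high prior GPA 98.6% vs 84.7%; low prior GPA 48.7% vs 28.4%), the peer-tutoring programme has the higher rate every time. Pooled: 54.5% vs 78.1% — the self-study programme has the higher rate overall. The two comparisons disagree.

yes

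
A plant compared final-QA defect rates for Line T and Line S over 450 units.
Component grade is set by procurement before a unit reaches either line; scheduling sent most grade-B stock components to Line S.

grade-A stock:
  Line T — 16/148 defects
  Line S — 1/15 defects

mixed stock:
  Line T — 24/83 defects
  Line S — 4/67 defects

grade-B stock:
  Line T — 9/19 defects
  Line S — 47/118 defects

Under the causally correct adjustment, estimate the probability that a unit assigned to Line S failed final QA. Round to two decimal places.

Line S is lower inside every component grade stratum but Line T is lower in aggregate. Whether to stratify depends on how component grade relates to the line.
Nothing the line does changes component grade; the imbalance is an allocation artefact. With component grade also predicting the outcome, the pooled figure is confounded, and the within-stratum comparison is the causal one.
Standardising Line S to the population component grade mix: 0.362·1/15 + 0.333·4/67 + 0.304·47/118 = 0.165.

0.17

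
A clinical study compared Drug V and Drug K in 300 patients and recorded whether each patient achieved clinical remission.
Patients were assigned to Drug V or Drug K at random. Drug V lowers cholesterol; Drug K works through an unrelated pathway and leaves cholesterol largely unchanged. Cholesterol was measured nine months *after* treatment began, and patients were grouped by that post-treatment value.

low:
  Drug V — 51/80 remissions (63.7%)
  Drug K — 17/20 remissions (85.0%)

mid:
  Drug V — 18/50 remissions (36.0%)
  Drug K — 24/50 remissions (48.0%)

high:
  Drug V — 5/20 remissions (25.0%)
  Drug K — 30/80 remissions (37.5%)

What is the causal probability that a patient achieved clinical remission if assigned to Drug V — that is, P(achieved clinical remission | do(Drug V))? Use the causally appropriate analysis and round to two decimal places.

Within every cholesterol level Drug K has the higher rate, yet pooled Drug V does — Simpson's reversal.
Cholesterol lies on the pathway drug → cholesterol → outcome, so adjusting for it blocks the indirect effect. For the total causal effect of drug, use the unadjusted pooled rates.
So P(outcome | do(Drug V)) is just the pooled rate for Drug V: 74/150 = 0.493.

0.49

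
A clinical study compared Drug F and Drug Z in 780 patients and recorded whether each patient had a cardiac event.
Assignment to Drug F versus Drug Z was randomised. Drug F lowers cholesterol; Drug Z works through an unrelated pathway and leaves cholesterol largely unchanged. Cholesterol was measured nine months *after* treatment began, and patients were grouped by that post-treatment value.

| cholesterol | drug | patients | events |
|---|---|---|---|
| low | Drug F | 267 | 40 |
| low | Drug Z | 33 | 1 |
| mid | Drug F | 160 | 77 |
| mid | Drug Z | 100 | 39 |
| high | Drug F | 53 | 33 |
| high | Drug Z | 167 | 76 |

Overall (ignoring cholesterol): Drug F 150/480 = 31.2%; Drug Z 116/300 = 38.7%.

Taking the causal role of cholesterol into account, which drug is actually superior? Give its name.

The distribution of cholesterol is itself part of what the drug does — it is an intermediate outcome. Holding it fixed would remove that part of the effect; the total effect is the pooled difference.
Pooled: Drug F 31.2% vs Drug Z 38.7%; Drug F is lower overall.

Drug F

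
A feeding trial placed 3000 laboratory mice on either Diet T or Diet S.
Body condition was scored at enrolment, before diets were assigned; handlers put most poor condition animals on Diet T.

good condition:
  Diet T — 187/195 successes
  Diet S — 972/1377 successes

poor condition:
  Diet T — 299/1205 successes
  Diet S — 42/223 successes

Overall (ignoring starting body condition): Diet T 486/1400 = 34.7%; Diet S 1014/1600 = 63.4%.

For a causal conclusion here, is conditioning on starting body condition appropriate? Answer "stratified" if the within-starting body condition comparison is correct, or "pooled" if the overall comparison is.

Since starting body condition is a pre-existing factor (not a product of the diet) and it affects the outcome on its own, it is a confounder. The stratified rates, not the pooled rate, identify the causal effect.
Within each level — good condition: 95.9% vs 70.6%; poor condition: 24.8% vs 18.8% — Diet T is higher every time.

stratified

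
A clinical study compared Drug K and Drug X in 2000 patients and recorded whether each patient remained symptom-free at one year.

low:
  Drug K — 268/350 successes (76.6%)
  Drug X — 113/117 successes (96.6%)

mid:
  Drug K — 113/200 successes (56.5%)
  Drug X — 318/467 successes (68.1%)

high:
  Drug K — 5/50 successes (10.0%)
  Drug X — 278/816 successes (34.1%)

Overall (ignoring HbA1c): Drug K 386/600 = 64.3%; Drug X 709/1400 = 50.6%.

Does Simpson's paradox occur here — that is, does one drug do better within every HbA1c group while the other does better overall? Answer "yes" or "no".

Within each HbA1c level (low 76.6% vs 96.6%; mid 56.5% vs 68.1%; high 10.0% vs 34.1%), Drug X has the higher rate every time. Pooled: 64.3% vs 50.6% — Drug K has the higher rate overall. The two comparisons disagree.

yes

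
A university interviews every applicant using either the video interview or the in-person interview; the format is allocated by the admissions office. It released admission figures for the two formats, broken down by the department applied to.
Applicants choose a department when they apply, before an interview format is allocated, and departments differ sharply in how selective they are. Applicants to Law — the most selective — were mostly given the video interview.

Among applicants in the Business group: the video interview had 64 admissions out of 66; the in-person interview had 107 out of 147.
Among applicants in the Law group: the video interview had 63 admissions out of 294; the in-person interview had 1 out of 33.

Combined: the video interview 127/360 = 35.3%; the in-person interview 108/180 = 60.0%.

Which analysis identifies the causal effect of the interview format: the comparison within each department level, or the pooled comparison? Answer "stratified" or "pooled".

stratified

The department-specific comparison favours the video interview throughout, but the pooled figures favour the in-person interview. The question is whether to condition on department.
Here department is a common cause — it drives both which interview format a case falls under and the outcome. The crude comparison mixes populations; the stratum-specific rates are the causally relevant ones.
Within each level — Business: 97.0% vs 72.8%; Law: 21.4% vs 3.0% — the video interview is higher every time.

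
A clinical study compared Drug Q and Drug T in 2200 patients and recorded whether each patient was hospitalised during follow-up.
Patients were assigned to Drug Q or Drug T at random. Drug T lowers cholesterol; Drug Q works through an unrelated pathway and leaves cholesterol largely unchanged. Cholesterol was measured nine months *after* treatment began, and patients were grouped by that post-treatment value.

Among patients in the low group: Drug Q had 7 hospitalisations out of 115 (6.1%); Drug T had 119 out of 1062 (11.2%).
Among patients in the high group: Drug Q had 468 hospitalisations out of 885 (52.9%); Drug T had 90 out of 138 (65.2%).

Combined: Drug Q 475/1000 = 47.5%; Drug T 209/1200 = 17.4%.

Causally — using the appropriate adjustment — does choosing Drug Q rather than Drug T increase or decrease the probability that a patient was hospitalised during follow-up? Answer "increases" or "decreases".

Cholesterol here is a post-treatment variable shaped by the drug; conditioning on it would introduce bias rather than remove it. The overall comparison is the causal one.
Pooled: Drug Q 47.5% vs Drug T 17.4%; Drug T is lower overall.

increases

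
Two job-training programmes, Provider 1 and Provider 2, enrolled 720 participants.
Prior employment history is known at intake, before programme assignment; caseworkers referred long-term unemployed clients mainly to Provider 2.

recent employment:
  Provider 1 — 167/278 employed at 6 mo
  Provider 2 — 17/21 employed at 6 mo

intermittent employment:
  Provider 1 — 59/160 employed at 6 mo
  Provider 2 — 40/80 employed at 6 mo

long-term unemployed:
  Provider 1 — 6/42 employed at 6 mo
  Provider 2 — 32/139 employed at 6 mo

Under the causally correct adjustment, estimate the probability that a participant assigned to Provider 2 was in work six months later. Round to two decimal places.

0.56

Within every prior employment history level Provider 2 has the higher rate, yet pooled Provider 1 does — Simpson's reversal.
Here prior employment history is a common cause — it drives both which programme a case falls under and the outcome. The crude comparison mixes populations; the stratum-specific rates are the causally relevant ones.
Standardising Provider 2 to the population prior employment history mix: 0.415·17/21 + 0.333·40/80 + 0.251·32/139 = 0.561.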